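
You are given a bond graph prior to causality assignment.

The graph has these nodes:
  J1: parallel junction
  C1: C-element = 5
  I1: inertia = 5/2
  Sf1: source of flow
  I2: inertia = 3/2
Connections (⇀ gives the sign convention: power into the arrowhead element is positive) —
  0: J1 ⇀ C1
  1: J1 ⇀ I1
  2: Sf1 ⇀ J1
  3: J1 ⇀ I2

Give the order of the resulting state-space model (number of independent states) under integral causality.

#2 stroke at Sf1  (Sf1 (Sf) sets flow on bond)
#0 stroke at J1  (C1 outputs effort q/C1)
#1 stroke at I1  (J1 effort already set via bond 0)
#3 stroke at I2  (common-e at J1 fixed by 0)

3  (C1, I1, I2 all integral)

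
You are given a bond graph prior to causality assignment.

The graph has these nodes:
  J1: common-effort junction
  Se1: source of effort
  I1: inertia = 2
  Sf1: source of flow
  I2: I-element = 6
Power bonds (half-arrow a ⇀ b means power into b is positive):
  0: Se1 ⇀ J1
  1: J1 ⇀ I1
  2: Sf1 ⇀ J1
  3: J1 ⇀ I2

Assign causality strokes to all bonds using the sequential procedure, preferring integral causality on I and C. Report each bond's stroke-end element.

#0 →J1
#1 →I1
#2 →Sf1
#3 →I2

#0 stroke→J1  (Se1 fixes effort; stroke away)
#2 stroke→Sf1  (Sf1 fixes flow; stroke at Sf1)
#1 stroke→I1  (J1 effort already set via bond 0)
#3 stroke→I2  (0-jn J1 has e-setter on 0)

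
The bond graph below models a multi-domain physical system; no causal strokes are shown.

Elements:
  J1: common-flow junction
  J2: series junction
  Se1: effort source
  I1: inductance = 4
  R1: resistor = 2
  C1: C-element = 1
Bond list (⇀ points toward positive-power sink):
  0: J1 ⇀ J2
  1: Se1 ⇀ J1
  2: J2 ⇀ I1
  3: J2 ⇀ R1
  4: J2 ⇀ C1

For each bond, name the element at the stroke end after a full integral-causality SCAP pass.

β0 →J2
β1 →J1
β2 →I1
β3 →J2
β4 →J2

β1 |J1  (Se1 fixes effort; stroke away)
β0 |J2  (only one flow-in slot at J1)
β2 |I1  (I1 integral (f out))
β3 |J2  (J2: bond 2 brought flow, rest push out)
β4 |J2  (1-jn J2 has f-setter on 2)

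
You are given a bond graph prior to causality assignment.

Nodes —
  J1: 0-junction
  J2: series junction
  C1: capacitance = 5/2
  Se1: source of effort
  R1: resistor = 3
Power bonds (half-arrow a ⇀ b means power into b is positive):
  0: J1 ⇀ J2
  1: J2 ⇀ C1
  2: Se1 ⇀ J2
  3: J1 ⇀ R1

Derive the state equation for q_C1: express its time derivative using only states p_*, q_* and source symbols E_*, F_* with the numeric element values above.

β2 |J2  (Se1 (Se) sets effort on bond)
β1 |J2  (C1 outputs effort q/C1)
β0 |J1  (only one flow-in slot at J2)
β3 |R1  (J1: bond 0 brought effort, rest push out)

dq_C1/dt = E_Se1/3 - 2*q_C1/15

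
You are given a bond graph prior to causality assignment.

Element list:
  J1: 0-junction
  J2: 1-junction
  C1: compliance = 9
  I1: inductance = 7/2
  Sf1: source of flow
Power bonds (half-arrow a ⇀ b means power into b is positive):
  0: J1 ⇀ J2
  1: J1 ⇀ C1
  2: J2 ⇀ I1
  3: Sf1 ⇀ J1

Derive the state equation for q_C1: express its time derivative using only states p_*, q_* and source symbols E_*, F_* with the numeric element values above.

dq_C1/dt = F_Sf1 - 2*p_I1/7

#3 stroke→Sf1  (Sf1 (Sf) sets flow on bond)
#1 stroke→J1  (C1 outputs effort q/C1)
#0 stroke→J2  (J1: bond 1 brought effort, rest push out)
#2 stroke→I1  (closing 1-jn rule on J2)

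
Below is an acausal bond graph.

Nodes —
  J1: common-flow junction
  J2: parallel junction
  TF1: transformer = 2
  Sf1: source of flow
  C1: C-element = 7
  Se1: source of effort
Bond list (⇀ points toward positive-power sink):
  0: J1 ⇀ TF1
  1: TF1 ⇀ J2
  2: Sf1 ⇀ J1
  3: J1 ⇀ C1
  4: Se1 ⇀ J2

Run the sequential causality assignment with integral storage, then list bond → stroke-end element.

#2 stroke→Sf1  (Sf1: flow source, stroke at near end)
#4 stroke→J2  (Se1 fixes effort; stroke away)
#0 stroke→J1  (common-f at J1 fixed by 2)
#3 stroke→J1  (1-jn J1 has f-setter on 2)
#1 stroke→TF1  (0-jn J2 has e-setter on 4)

#0 |J1
#1 |TF1
#2 |Sf1
#3 |J1
#4 |J2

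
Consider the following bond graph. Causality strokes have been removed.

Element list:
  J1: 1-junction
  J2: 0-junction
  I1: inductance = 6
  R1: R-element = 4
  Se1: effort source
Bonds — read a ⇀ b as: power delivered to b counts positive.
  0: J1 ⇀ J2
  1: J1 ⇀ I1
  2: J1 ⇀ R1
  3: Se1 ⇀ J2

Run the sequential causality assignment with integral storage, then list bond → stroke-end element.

b3 stroke at J2  (Se1 (Se) sets effort on bond)
b0 stroke at J1  (0-jn J2 has e-setter on 3)
b1 stroke at I1  (prefer integral on I1)
b2 stroke at J1  (J1 flow already set via bond 1)

bond 0 →J1
bond 1 →I1
bond 2 →J1
bond 3 →J2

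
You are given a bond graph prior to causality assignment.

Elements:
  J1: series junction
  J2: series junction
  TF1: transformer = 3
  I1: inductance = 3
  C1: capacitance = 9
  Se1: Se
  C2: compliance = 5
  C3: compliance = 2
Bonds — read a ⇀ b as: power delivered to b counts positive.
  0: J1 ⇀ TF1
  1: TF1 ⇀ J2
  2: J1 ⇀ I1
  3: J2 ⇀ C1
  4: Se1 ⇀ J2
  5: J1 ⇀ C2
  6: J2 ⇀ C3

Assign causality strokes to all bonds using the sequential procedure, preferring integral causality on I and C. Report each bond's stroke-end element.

b4 |J2  (Se1 fixes effort; stroke away)
b2 |I1  (I1 outputs flow p/I1)
b0 |J1  (common-f at J1 fixed by 2)
b5 |J1  (1-jn J1 has f-setter on 2)
b1 |TF1  (through TF1, causality passes straight; one stroke at TF1)
b3 |J2  (J2: bond 1 brought flow, rest push out)
b6 |J2  (common-f at J2 fixed by 1)

#0 |J1
#1 |TF1
#2 |I1
#3 |J2
#4 |J2
#5 |J1
#6 |J2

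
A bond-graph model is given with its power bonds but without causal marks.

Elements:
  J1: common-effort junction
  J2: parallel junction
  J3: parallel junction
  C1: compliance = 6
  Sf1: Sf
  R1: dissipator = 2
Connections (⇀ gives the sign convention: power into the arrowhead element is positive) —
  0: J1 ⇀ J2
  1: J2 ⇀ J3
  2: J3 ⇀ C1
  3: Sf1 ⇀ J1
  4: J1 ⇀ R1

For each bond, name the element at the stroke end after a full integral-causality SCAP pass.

#3 →Sf1  (Sf1 (Sf) sets flow on bond)
#2 →J3  (prefer integral on C1)
#1 →J2  (0-jn J3 has e-setter on 2)
#0 →J1  (common-e at J2 fixed by 1)
#4 →R1  (J1: bond 0 brought effort, rest push out)

b0 →J1
b1 →J2
b2 →J3
b3 →Sf1
b4 →R1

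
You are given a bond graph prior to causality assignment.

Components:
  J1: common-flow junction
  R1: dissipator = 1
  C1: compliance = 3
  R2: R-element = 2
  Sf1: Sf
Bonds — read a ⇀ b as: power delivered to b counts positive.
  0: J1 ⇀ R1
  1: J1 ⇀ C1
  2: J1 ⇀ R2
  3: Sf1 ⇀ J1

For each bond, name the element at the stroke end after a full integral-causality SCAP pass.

β3 |Sf1  (Sf1: flow source, stroke at near end)
β0 |J1  (common-f at J1 fixed by 3)
β1 |J1  (1-jn J1 has f-setter on 3)
β2 |J1  (J1: bond 3 brought flow, rest push out)

bond 0 stroke→J1
bond 1 stroke→J1
bond 2 stroke→J1
bond 3 stroke→Sf1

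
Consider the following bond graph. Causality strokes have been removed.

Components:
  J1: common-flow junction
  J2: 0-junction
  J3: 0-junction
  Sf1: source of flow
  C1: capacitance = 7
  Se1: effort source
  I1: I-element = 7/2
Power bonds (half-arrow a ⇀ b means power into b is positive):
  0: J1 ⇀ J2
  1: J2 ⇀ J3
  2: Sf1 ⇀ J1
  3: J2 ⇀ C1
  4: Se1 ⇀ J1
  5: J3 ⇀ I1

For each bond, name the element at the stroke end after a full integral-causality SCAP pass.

b0 →J1
b1 →J3
b2 →Sf1
b3 →J2
b4 →J1
b5 →I1

bond 2 stroke at Sf1  (source Sf1 imposes f)
bond 4 stroke at J1  (Se1 fixes effort; stroke away)
bond 0 stroke at J1  (1-jn J1 has f-setter on 2)
bond 3 stroke at J2  (C1: C, integral causality)
bond 1 stroke at J3  (J2 effort already set via bond 3)
bond 5 stroke at I1  (0-jn J3 has e-setter on 1)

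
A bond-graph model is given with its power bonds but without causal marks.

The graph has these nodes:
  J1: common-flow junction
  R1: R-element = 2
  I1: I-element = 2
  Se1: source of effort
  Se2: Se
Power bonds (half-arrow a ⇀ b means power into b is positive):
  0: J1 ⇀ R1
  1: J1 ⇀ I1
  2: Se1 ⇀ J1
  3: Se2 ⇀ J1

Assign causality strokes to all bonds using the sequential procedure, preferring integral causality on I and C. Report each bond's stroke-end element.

bond 2 stroke at J1  (source Se1 imposes e)
bond 3 stroke at J1  (Se2: effort source, stroke at far end)
bond 1 stroke at I1  (I1 integral (f out))
bond 0 stroke at J1  (common-f at J1 fixed by 1)

b0 |J1
b1 |I1
b2 |J1
b3 |J1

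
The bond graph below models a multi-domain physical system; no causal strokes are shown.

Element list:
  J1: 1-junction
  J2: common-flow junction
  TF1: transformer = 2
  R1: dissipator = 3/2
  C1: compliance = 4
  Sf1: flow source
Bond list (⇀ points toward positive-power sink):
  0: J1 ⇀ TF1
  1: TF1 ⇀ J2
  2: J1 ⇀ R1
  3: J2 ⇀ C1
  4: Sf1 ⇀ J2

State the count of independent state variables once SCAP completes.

b4 stroke→Sf1  (Sf1 fixes flow; stroke at Sf1)
b1 stroke→J2  (1-jn J2 has f-setter on 4)
b3 stroke→J2  (1-jn J2 has f-setter on 4)
b0 stroke→TF1  (TF TF1: opposite of bond 1)
b2 stroke→J1  (1-jn J1 has f-setter on 0)

1  (C1 all integral)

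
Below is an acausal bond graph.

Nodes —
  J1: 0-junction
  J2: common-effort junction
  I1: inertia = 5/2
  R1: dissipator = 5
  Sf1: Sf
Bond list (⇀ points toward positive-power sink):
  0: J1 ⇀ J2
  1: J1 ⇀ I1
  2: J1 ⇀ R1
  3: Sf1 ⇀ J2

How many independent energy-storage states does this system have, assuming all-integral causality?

bond 3 |Sf1  (Sf1 fixes flow; stroke at Sf1)
bond 0 |J2  (J2 needs exactly one e-in)
bond 1 |I1  (I1 outputs flow p/I1)
bond 2 |J1  (J1: last free bond brings effort in)

1  (I1 all integral)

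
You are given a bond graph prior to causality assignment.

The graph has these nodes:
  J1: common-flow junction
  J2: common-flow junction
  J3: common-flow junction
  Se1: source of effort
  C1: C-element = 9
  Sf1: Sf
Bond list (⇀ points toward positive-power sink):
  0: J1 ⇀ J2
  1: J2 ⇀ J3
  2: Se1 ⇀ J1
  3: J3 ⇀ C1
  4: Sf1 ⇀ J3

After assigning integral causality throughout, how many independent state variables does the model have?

1  (C1 all integral)

#2 stroke→J1  (Se1 (Se) sets effort on bond)
#4 stroke→Sf1  (Sf1 (Sf) sets flow on bond)
#0 stroke→J2  (J1 needs exactly one f-in)
#1 stroke→J3  (only one flow-in slot at J2)
#3 stroke→J3  (J3 flow already set via bond 4)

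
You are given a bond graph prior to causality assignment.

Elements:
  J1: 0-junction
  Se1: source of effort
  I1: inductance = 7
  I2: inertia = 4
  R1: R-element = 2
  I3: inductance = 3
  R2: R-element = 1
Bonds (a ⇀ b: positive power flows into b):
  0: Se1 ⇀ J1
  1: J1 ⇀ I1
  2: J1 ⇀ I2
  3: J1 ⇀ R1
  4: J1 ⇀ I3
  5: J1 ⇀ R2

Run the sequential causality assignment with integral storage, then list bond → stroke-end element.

bond 0 stroke→J1  (Se1: effort source, stroke at far end)
bond 1 stroke→I1  (common-e at J1 fixed by 0)
bond 2 stroke→I2  (0-jn J1 has e-setter on 0)
bond 3 stroke→R1  (J1: bond 0 brought effort, rest push out)
bond 4 stroke→I3  (common-e at J1 fixed by 0)
bond 5 stroke→R2  (J1: bond 0 brought effort, rest push out)

#0 |J1
#1 |I1
#2 |I2
#3 |R1
#4 |I3
#5 |R2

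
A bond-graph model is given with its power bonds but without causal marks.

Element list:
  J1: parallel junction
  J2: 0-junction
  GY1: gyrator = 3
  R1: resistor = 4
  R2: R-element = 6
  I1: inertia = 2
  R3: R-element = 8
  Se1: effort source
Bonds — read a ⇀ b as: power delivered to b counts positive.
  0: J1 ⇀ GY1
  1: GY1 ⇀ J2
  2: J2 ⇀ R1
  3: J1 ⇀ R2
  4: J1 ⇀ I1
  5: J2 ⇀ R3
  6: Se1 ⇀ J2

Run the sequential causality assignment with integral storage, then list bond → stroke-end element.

bond 6 |J2  (Se1 fixes effort; stroke away)
bond 1 |GY1  (J2: bond 6 brought effort, rest push out)
bond 2 |R1  (J2: bond 6 brought effort, rest push out)
bond 5 |R3  (common-e at J2 fixed by 6)
bond 0 |GY1  (GY1 both-in/both-out from 1)
bond 4 |I1  (prefer integral on I1)
bond 3 |J1  (J1 needs exactly one e-in)

β0 stroke at GY1
β1 stroke at GY1
β2 stroke at R1
β3 stroke at J1
β4 stroke at I1
β5 stroke at R3
β6 stroke at J2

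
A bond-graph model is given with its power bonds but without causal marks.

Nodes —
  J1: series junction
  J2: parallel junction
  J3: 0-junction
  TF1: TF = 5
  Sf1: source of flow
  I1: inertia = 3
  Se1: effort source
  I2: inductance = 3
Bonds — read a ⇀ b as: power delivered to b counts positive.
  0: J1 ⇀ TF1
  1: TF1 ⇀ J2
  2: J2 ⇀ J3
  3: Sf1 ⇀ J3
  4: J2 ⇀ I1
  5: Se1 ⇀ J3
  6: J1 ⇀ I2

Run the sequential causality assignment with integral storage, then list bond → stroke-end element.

#0 |J1
#1 |TF1
#2 |J2
#3 |Sf1
#4 |I1
#5 |J3
#6 |I2

β3 |Sf1  (source Sf1 imposes f)
β5 |J3  (source Se1 imposes e)
β2 |J2  (common-e at J3 fixed by 5)
β1 |TF1  (0-jn J2 has e-setter on 2)
β4 |I1  (J2: bond 2 brought effort, rest push out)
β0 |J1  (TF TF1: opposite of bond 1)
β6 |I2  (J1: last free bond brings flow in)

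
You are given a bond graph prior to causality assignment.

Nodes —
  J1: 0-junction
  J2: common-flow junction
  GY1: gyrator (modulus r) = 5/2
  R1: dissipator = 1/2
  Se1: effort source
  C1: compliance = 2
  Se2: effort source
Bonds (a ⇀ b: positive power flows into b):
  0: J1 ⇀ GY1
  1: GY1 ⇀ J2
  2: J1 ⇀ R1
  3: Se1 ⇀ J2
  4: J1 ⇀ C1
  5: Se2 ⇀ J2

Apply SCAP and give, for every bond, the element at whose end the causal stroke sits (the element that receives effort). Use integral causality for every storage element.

#3 →J2  (Se1 (Se) sets effort on bond)
#5 →J2  (Se2 (Se) sets effort on bond)
#1 →GY1  (closing 1-jn rule on J2)
#0 →GY1  (GY GY1: same side as bond 1)
#4 →J1  (C1 outputs effort q/C1)
#2 →R1  (0-jn J1 has e-setter on 4)

b0 stroke at GY1
b1 stroke at GY1
b2 stroke at R1
b3 stroke at J2
b4 stroke at J1
b5 stroke at J2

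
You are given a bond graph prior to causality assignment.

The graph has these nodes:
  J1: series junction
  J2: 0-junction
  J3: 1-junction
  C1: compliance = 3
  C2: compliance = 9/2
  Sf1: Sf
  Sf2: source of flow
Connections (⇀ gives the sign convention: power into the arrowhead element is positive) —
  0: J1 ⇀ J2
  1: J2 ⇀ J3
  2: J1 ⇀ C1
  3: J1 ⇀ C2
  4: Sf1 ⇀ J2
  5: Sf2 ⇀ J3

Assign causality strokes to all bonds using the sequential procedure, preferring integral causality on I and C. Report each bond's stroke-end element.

b0 stroke at J2
b1 stroke at J3
b2 stroke at J1
b3 stroke at J1
b4 stroke at Sf1
b5 stroke at Sf2

β4 stroke→Sf1  (Sf1 fixes flow; stroke at Sf1)
β5 stroke→Sf2  (Sf2 fixes flow; stroke at Sf2)
β1 stroke→J3  (1-jn J3 has f-setter on 5)
β0 stroke→J2  (closing 0-jn rule on J2)
β2 stroke→J1  (J1 flow already set via bond 0)
β3 stroke→J1  (common-f at J1 fixed by 0)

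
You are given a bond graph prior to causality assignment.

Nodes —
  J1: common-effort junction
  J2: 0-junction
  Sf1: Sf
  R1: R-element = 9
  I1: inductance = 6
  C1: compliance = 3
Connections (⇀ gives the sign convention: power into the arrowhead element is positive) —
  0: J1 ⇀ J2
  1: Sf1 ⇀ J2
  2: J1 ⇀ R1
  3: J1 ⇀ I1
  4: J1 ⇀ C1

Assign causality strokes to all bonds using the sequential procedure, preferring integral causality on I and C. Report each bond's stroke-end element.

bond 0 |J2
bond 1 |Sf1
bond 2 |R1
bond 3 |I1
bond 4 |J1

b1 →Sf1  (Sf1 fixes flow; stroke at Sf1)
b0 →J2  (J2: last free bond brings effort in)
b3 →I1  (I1 integral (f out))
b4 →J1  (C1: C, integral causality)
b2 →R1  (0-jn J1 has e-setter on 4)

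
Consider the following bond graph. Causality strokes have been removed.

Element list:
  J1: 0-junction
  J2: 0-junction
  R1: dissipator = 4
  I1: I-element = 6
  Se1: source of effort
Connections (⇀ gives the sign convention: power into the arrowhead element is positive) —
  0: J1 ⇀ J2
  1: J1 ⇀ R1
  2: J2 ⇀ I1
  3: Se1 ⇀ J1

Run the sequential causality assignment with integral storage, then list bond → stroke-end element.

bond 3 stroke→J1  (Se1: effort source, stroke at far end)
bond 0 stroke→J2  (J1: bond 3 brought effort, rest push out)
bond 1 stroke→R1  (J1: bond 3 brought effort, rest push out)
bond 2 stroke→I1  (J2: bond 0 brought effort, rest push out)

b0 stroke→J2
b1 stroke→R1
b2 stroke→I1
b3 stroke→J1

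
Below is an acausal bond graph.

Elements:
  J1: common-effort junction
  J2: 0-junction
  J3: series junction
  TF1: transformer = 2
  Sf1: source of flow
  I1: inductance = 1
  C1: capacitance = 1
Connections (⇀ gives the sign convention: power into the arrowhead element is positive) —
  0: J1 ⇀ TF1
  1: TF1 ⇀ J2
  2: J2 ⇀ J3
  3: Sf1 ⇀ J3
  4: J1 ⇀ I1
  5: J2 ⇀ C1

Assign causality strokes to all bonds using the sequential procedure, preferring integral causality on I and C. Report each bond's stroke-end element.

#3 |Sf1  (Sf1 (Sf) sets flow on bond)
#2 |J3  (common-f at J3 fixed by 3)
#4 |I1  (prefer integral on I1)
#0 |J1  (only one effort-in slot at J1)
#1 |TF1  (TF1: transformer flips bond 0)
#5 |J2  (J2: last free bond brings effort in)

b0 |J1
b1 |TF1
b2 |J3
b3 |Sf1
b4 |I1
b5 |J2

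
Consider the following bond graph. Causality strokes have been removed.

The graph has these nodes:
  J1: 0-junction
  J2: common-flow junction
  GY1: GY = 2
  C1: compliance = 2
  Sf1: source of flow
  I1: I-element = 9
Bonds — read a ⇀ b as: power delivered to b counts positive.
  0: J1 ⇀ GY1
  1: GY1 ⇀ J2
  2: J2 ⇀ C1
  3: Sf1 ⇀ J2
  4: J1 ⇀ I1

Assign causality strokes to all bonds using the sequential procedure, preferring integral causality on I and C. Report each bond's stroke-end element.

β3 stroke→Sf1  (Sf1: flow source, stroke at near end)
β1 stroke→J2  (J2: bond 3 brought flow, rest push out)
β2 stroke→J2  (J2: bond 3 brought flow, rest push out)
β0 stroke→J1  (GY1 both-in/both-out from 1)
β4 stroke→I1  (0-jn J1 has e-setter on 0)

β0 stroke at J1
β1 stroke at J2
β2 stroke at J2
β3 stroke at Sf1
β4 stroke at I1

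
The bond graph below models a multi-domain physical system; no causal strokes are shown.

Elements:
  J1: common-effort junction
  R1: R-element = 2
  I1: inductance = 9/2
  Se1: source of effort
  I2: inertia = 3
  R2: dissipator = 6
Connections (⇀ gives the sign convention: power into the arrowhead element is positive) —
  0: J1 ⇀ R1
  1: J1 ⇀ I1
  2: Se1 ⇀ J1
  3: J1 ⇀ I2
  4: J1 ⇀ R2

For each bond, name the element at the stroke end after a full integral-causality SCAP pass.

#2 →J1  (source Se1 imposes e)
#0 →R1  (J1 effort already set via bond 2)
#1 →I1  (0-jn J1 has e-setter on 2)
#3 →I2  (common-e at J1 fixed by 2)
#4 →R2  (J1: bond 2 brought effort, rest push out)

β0 stroke→R1
β1 stroke→I1
β2 stroke→J1
β3 stroke→I2
β4 stroke→R2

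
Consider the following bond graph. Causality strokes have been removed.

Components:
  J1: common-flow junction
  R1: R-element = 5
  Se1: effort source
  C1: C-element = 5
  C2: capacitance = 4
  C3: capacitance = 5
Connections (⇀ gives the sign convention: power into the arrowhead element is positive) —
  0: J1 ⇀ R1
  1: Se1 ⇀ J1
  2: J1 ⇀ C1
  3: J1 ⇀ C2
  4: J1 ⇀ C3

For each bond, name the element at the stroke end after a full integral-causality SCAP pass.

b0 stroke→R1
b1 stroke→J1
b2 stroke→J1
b3 stroke→J1
b4 stroke→J1

#1 stroke→J1  (Se1: effort source, stroke at far end)
#2 stroke→J1  (prefer integral on C1)
#3 stroke→J1  (C2: C, integral causality)
#4 stroke→J1  (C3 integral (e out))
#0 stroke→R1  (closing 1-jn rule on J1)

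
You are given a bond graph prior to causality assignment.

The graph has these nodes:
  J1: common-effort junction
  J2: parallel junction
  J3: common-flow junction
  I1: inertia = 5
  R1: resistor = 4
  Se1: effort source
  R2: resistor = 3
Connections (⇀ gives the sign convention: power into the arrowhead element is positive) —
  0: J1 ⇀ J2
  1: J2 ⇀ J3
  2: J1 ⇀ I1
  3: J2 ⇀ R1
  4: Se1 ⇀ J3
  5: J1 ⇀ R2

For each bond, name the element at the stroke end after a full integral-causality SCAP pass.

bond 4 |J3  (Se1 (Se) sets effort on bond)
bond 1 |J2  (J3 needs exactly one f-in)
bond 0 |J1  (0-jn J2 has e-setter on 1)
bond 3 |R1  (J2 effort already set via bond 1)
bond 2 |I1  (common-e at J1 fixed by 0)
bond 5 |R2  (0-jn J1 has e-setter on 0)

#0 stroke→J1
#1 stroke→J2
#2 stroke→I1
#3 stroke→R1
#4 stroke→J3
#5 stroke→R2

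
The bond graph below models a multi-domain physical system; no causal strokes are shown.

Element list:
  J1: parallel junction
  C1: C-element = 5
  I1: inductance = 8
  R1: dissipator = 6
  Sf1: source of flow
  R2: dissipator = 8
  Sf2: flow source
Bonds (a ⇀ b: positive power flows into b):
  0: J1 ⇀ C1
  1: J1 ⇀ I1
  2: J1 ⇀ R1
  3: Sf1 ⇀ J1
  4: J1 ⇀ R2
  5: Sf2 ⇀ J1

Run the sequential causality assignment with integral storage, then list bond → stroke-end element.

bond 0 →J1
bond 1 →I1
bond 2 →R1
bond 3 →Sf1
bond 4 →R2
bond 5 →Sf2

b3 →Sf1  (source Sf1 imposes f)
b5 →Sf2  (source Sf2 imposes f)
b0 →J1  (C1 integral (e out))
b1 →I1  (J1 effort already set via bond 0)
b2 →R1  (common-e at J1 fixed by 0)
b4 →R2  (J1 effort already set via bond 0)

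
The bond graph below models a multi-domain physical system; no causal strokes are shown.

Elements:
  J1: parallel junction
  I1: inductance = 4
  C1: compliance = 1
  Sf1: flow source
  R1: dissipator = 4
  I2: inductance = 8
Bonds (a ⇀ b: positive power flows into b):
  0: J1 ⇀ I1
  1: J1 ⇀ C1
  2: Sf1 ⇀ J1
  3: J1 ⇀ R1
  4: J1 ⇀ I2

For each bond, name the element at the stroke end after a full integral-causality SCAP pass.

#2 stroke→Sf1  (Sf1 fixes flow; stroke at Sf1)
#0 stroke→I1  (I1 outputs flow p/I1)
#1 stroke→J1  (C1: C, integral causality)
#3 stroke→R1  (J1 effort already set via bond 1)
#4 stroke→I2  (common-e at J1 fixed by 1)

bond 0 stroke at I1
bond 1 stroke at J1
bond 2 stroke at Sf1
bond 3 stroke at R1
bond 4 stroke at I2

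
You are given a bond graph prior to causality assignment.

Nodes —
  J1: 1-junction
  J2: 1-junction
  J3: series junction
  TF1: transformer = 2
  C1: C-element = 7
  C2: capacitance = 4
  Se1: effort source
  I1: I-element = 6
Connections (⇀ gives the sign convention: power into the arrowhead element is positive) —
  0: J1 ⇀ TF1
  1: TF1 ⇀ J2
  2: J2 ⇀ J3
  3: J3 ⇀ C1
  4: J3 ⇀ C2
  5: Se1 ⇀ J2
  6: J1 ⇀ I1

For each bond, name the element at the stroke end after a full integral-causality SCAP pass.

b0 stroke at J1
b1 stroke at TF1
b2 stroke at J2
b3 stroke at J3
b4 stroke at J3
b5 stroke at J2
b6 stroke at I1

b5 stroke at J2  (Se1 fixes effort; stroke away)
b3 stroke at J3  (C1 outputs effort q/C1)
b4 stroke at J3  (prefer integral on C2)
b2 stroke at J2  (J3 needs exactly one f-in)
b1 stroke at TF1  (closing 1-jn rule on J2)
b0 stroke at J1  (TF1 one-in-one-out from 1)
b6 stroke at I1  (J1 needs exactly one f-in)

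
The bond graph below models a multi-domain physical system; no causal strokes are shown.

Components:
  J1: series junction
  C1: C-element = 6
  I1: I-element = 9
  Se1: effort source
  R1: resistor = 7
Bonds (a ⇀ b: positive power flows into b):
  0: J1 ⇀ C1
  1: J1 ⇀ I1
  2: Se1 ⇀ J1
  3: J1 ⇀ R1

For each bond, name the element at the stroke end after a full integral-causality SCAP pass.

#0 stroke→J1
#1 stroke→I1
#2 stroke→J1
#3 stroke→J1

bond 2 stroke at J1  (Se1 fixes effort; stroke away)
bond 0 stroke at J1  (C1: C, integral causality)
bond 1 stroke at I1  (I1 integral (f out))
bond 3 stroke at J1  (J1 flow already set via bond 1)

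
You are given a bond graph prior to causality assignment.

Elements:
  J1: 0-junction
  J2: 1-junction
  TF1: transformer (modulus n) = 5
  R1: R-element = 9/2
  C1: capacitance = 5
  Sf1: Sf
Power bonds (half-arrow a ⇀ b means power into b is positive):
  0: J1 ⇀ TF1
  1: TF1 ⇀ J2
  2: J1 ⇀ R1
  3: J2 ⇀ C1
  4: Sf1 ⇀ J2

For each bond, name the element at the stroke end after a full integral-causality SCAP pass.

b4 →Sf1  (source Sf1 imposes f)
b1 →J2  (J2: bond 4 brought flow, rest push out)
b3 →J2  (1-jn J2 has f-setter on 4)
b0 →TF1  (TF TF1: opposite of bond 1)
b2 →J1  (only one effort-in slot at J1)

#0 stroke at TF1
#1 stroke at J2
#2 stroke at J1
#3 stroke at J2
#4 stroke at Sf1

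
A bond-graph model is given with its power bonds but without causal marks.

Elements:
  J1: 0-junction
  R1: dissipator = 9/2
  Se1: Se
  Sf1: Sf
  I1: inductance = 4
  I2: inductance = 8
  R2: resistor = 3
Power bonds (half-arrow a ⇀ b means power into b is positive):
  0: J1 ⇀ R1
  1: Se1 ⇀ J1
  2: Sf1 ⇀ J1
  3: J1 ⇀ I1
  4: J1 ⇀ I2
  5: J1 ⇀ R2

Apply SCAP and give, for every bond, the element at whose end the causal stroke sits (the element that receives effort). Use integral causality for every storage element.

b0 |R1
b1 |J1
b2 |Sf1
b3 |I1
b4 |I2
b5 |R2

#1 stroke→J1  (source Se1 imposes e)
#2 stroke→Sf1  (Sf1 fixes flow; stroke at Sf1)
#0 stroke→R1  (0-jn J1 has e-setter on 1)
#3 stroke→I1  (common-e at J1 fixed by 1)
#4 stroke→I2  (J1: bond 1 brought effort, rest push out)
#5 stroke→R2  (0-jn J1 has e-setter on 1)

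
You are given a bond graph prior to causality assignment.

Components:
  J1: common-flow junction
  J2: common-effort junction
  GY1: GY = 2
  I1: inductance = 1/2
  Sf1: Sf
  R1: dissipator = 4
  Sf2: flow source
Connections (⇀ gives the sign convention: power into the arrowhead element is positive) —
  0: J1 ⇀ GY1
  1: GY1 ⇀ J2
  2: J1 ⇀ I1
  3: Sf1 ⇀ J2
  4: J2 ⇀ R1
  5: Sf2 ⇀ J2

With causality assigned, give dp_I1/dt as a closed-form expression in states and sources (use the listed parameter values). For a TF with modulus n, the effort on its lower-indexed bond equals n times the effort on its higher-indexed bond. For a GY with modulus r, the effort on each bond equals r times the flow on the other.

dp_I1/dt = 2*F_Sf1 + 2*F_Sf2 - 2*p_I1

b3 |Sf1  (source Sf1 imposes f)
b5 |Sf2  (source Sf2 imposes f)
b2 |I1  (I1 integral (f out))
b0 |J1  (J1: bond 2 brought flow, rest push out)
b1 |J2  (GY1 both-in/both-out from 0)
b4 |R1  (0-jn J2 has e-setter on 1)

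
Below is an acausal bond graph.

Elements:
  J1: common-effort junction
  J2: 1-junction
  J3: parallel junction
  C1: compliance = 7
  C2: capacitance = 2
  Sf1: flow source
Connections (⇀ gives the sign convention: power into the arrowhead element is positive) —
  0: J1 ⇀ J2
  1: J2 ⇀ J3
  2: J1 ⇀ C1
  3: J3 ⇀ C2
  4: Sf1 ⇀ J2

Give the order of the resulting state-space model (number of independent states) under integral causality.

β4 |Sf1  (Sf1 (Sf) sets flow on bond)
β0 |J2  (J2 flow already set via bond 4)
β1 |J2  (1-jn J2 has f-setter on 4)
β3 |J3  (closing 0-jn rule on J3)
β2 |J1  (closing 0-jn rule on J1)

2  (C1, C2 all integral)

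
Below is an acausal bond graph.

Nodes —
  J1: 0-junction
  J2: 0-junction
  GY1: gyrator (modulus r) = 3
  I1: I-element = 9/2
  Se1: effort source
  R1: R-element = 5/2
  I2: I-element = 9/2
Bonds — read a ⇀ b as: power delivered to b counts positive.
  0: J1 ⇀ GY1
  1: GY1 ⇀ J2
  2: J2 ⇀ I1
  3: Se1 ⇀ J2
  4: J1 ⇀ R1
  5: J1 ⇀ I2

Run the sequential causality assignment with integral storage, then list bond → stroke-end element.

b3 stroke→J2  (source Se1 imposes e)
b1 stroke→GY1  (0-jn J2 has e-setter on 3)
b2 stroke→I1  (common-e at J2 fixed by 3)
b0 stroke→GY1  (GY1: gyrator matches bond 1)
b5 stroke→I2  (prefer integral on I2)
b4 stroke→J1  (J1 needs exactly one e-in)

b0 stroke at GY1
b1 stroke at GY1
b2 stroke at I1
b3 stroke at J2
b4 stroke at J1
b5 stroke at I2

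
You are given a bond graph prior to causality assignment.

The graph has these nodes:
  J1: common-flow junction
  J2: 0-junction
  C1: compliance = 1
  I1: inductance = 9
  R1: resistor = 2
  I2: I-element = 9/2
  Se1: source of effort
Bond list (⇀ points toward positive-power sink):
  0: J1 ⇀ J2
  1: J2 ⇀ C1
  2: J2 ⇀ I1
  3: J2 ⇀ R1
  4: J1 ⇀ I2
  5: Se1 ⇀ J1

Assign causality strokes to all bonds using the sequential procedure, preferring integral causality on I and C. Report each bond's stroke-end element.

bond 5 stroke at J1  (Se1 fixes effort; stroke away)
bond 1 stroke at J2  (C1 outputs effort q/C1)
bond 0 stroke at J1  (common-e at J2 fixed by 1)
bond 2 stroke at I1  (0-jn J2 has e-setter on 1)
bond 3 stroke at R1  (common-e at J2 fixed by 1)
bond 4 stroke at I2  (J1: last free bond brings flow in)

β0 stroke at J1
β1 stroke at J2
β2 stroke at I1
β3 stroke at R1
β4 stroke at I2
β5 stroke at J1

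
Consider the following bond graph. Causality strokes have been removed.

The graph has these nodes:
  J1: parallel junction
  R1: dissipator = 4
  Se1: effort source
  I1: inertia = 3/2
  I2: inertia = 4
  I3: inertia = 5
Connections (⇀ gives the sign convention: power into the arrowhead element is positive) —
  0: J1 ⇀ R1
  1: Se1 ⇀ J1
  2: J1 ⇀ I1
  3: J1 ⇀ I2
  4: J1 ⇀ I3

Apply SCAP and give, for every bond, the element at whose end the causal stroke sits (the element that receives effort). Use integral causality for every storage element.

bond 0 stroke→R1
bond 1 stroke→J1
bond 2 stroke→I1
bond 3 stroke→I2
bond 4 stroke→I3

bond 1 |J1  (Se1 fixes effort; stroke away)
bond 0 |R1  (common-e at J1 fixed by 1)
bond 2 |I1  (0-jn J1 has e-setter on 1)
bond 3 |I2  (J1 effort already set via bond 1)
bond 4 |I3  (common-e at J1 fixed by 1)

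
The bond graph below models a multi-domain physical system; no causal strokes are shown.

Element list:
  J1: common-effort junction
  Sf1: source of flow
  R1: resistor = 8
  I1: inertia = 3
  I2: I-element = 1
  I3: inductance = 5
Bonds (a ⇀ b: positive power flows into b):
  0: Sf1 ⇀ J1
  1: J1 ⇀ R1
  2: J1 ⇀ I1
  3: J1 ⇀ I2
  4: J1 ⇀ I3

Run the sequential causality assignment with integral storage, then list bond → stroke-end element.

β0 →Sf1
β1 →J1
β2 →I1
β3 →I2
β4 →I3

#0 →Sf1  (Sf1: flow source, stroke at near end)
#2 →I1  (I1: I, integral causality)
#3 →I2  (I2 integral (f out))
#4 →I3  (I3 outputs flow p/I3)
#1 →J1  (closing 0-jn rule on J1)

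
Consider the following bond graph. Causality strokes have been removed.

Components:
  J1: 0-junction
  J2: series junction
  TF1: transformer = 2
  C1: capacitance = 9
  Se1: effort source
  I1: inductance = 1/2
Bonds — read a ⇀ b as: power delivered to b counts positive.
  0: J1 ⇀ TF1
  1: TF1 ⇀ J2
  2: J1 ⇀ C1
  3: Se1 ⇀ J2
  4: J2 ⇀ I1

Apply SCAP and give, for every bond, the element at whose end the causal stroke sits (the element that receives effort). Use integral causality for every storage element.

bond 0 |TF1
bond 1 |J2
bond 2 |J1
bond 3 |J2
bond 4 |I1

β3 stroke→J2  (Se1 (Se) sets effort on bond)
β2 stroke→J1  (prefer integral on C1)
β0 stroke→TF1  (common-e at J1 fixed by 2)
β1 stroke→J2  (through TF1, causality passes straight; one stroke at TF1)
β4 stroke→I1  (J2 needs exactly one f-in)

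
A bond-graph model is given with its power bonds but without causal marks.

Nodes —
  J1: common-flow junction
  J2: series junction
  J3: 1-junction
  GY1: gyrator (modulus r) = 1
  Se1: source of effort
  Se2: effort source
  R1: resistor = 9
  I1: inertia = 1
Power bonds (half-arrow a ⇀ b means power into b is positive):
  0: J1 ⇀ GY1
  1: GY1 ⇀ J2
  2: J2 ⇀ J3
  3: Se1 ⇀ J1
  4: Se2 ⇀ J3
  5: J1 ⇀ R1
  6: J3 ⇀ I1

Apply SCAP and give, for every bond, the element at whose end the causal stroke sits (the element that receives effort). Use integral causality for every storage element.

#0 stroke at J1
#1 stroke at J2
#2 stroke at J3
#3 stroke at J1
#4 stroke at J3
#5 stroke at R1
#6 stroke at I1

#3 stroke at J1  (Se1 (Se) sets effort on bond)
#4 stroke at J3  (source Se2 imposes e)
#6 stroke at I1  (I1 integral (f out))
#2 stroke at J3  (J3: bond 6 brought flow, rest push out)
#1 stroke at J2  (common-f at J2 fixed by 2)
#0 stroke at J1  (through GY1, causality inverts; strokes same side of GY1)
#5 stroke at R1  (J1 needs exactly one f-in)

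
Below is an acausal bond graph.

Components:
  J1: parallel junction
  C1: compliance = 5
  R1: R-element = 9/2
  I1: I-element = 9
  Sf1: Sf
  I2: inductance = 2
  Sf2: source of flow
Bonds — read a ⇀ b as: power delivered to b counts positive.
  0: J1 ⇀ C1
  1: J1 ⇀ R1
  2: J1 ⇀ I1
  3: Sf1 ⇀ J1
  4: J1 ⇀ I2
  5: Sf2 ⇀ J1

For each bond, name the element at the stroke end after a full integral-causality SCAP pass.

b0 stroke→J1
b1 stroke→R1
b2 stroke→I1
b3 stroke→Sf1
b4 stroke→I2
b5 stroke→Sf2

β3 |Sf1  (source Sf1 imposes f)
β5 |Sf2  (Sf2: flow source, stroke at near end)
β0 |J1  (C1 integral (e out))
β1 |R1  (common-e at J1 fixed by 0)
β2 |I1  (J1: bond 0 brought effort, rest push out)
β4 |I2  (0-jn J1 has e-setter on 0)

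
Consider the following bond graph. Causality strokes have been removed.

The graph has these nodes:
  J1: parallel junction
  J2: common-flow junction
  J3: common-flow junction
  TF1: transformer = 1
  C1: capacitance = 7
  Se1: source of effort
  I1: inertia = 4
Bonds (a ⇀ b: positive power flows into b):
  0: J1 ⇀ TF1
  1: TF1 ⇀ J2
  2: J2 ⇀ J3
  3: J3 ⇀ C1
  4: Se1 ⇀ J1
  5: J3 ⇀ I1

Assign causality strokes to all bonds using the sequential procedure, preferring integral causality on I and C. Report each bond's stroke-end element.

#4 |J1  (source Se1 imposes e)
#0 |TF1  (common-e at J1 fixed by 4)
#1 |J2  (TF1: transformer flips bond 0)
#2 |J3  (J2 needs exactly one f-in)
#3 |J3  (C1 outputs effort q/C1)
#5 |I1  (closing 1-jn rule on J3)

#0 →TF1
#1 →J2
#2 →J3
#3 →J3
#4 →J1
#5 →I1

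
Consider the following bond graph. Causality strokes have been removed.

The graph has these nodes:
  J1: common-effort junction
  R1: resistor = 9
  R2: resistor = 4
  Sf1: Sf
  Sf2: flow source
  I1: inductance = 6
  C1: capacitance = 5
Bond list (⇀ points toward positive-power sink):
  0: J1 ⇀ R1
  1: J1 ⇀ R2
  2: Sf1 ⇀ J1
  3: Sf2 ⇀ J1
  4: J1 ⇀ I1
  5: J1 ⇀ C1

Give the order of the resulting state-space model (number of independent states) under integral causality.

2  (C1, I1 all integral)

bond 2 stroke→Sf1  (Sf1: flow source, stroke at near end)
bond 3 stroke→Sf2  (Sf2 fixes flow; stroke at Sf2)
bond 4 stroke→I1  (I1 outputs flow p/I1)
bond 5 stroke→J1  (C1 outputs effort q/C1)
bond 0 stroke→R1  (J1 effort already set via bond 5)
bond 1 stroke→R2  (J1: bond 5 brought effort, rest push out)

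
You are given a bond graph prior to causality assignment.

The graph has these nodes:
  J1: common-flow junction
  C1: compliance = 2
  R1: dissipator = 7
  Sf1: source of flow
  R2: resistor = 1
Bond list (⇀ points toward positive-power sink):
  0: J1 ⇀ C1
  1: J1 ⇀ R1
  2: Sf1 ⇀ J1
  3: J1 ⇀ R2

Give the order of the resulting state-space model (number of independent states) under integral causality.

bond 2 stroke at Sf1  (source Sf1 imposes f)
bond 0 stroke at J1  (common-f at J1 fixed by 2)
bond 1 stroke at J1  (1-jn J1 has f-setter on 2)
bond 3 stroke at J1  (1-jn J1 has f-setter on 2)

1  (C1 all integral)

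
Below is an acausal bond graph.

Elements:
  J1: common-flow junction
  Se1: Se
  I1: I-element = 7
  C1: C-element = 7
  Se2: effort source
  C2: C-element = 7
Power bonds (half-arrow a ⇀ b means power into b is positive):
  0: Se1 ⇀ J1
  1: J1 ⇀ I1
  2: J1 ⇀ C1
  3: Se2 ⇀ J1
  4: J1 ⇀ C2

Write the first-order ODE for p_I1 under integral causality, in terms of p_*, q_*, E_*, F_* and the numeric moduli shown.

dp_I1/dt = E_Se1 + E_Se2 - q_C1/7 - q_C2/7

β0 stroke at J1  (Se1: effort source, stroke at far end)
β3 stroke at J1  (Se2: effort source, stroke at far end)
β1 stroke at I1  (prefer integral on I1)
β2 stroke at J1  (J1 flow already set via bond 1)
β4 stroke at J1  (J1: bond 1 brought flow, rest push out)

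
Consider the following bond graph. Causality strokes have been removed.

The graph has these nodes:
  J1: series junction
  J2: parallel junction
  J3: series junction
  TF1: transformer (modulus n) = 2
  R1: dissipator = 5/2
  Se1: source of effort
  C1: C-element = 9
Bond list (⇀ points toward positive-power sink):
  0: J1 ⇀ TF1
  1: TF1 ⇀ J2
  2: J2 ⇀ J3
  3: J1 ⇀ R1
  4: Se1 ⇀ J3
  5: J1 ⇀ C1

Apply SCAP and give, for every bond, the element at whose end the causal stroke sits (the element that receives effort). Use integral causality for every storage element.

bond 0 |J1
bond 1 |TF1
bond 2 |J2
bond 3 |R1
bond 4 |J3
bond 5 |J1

#4 stroke→J3  (source Se1 imposes e)
#2 stroke→J2  (closing 1-jn rule on J3)
#1 stroke→TF1  (J2: bond 2 brought effort, rest push out)
#0 stroke→J1  (TF1: transformer flips bond 1)
#5 stroke→J1  (C1: C, integral causality)
#3 stroke→R1  (closing 1-jn rule on J1)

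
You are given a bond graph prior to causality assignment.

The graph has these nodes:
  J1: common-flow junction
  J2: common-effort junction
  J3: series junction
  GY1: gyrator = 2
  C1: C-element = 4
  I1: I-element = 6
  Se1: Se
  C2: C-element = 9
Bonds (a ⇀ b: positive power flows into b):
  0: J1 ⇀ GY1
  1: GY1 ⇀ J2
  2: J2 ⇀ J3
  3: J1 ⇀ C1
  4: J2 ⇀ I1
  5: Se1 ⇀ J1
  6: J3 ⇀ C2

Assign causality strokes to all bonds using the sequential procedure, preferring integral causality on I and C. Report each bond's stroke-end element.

β0 |GY1
β1 |GY1
β2 |J2
β3 |J1
β4 |I1
β5 |J1
β6 |J3

bond 5 |J1  (Se1 (Se) sets effort on bond)
bond 3 |J1  (prefer integral on C1)
bond 0 |GY1  (J1 needs exactly one f-in)
bond 1 |GY1  (through GY1, causality inverts; strokes same side of GY1)
bond 4 |I1  (I1: I, integral causality)
bond 2 |J2  (closing 0-jn rule on J2)
bond 6 |J3  (J3 flow already set via bond 2)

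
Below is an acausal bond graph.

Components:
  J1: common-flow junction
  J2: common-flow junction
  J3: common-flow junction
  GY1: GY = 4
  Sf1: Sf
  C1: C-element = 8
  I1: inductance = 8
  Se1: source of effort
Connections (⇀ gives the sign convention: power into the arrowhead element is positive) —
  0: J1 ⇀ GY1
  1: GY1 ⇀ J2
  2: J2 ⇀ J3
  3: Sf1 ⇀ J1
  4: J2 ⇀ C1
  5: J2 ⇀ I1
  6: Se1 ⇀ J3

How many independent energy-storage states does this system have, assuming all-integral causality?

2  (C1, I1 all integral)

β3 →Sf1  (Sf1 fixes flow; stroke at Sf1)
β6 →J3  (Se1 fixes effort; stroke away)
β0 →J1  (common-f at J1 fixed by 3)
β2 →J2  (J3: last free bond brings flow in)
β1 →J2  (GY GY1: same side as bond 0)
β4 →J2  (prefer integral on C1)
β5 →I1  (J2: last free bond brings flow in)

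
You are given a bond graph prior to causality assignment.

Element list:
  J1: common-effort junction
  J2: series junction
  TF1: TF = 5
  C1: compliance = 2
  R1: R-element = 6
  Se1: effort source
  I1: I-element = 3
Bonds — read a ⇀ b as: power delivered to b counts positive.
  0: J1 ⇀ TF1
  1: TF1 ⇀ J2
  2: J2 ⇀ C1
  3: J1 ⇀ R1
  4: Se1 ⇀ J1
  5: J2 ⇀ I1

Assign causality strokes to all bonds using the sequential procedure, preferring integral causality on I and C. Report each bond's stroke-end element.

β4 →J1  (source Se1 imposes e)
β0 →TF1  (J1: bond 4 brought effort, rest push out)
β3 →R1  (common-e at J1 fixed by 4)
β1 →J2  (TF TF1: opposite of bond 0)
β2 →J2  (C1 outputs effort q/C1)
β5 →I1  (closing 1-jn rule on J2)

#0 stroke→TF1
#1 stroke→J2
#2 stroke→J2
#3 stroke→R1
#4 stroke→J1
#5 stroke→I1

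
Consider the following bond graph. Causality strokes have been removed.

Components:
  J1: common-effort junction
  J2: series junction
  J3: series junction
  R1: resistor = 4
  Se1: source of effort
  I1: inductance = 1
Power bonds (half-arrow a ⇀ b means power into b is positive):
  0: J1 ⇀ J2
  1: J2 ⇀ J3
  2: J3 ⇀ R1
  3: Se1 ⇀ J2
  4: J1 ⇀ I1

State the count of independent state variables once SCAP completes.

#3 stroke→J2  (Se1 fixes effort; stroke away)
#4 stroke→I1  (I1 integral (f out))
#0 stroke→J1  (J1: last free bond brings effort in)
#1 stroke→J2  (common-f at J2 fixed by 0)
#2 stroke→J3  (1-jn J3 has f-setter on 1)

1  (I1 all integral)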